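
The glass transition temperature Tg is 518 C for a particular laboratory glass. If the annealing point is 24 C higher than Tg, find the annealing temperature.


The annealing temperature is Tg plus the offset:
  T_anneal = 518 + 24 = 542 C

542 C


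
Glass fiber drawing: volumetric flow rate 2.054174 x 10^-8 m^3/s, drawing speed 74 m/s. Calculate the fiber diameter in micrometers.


Cross-sectional area from continuity:
  A = Q / v = 2.054174 x 10^-8 / 74 = 2.775911 x 10^-10 m^2
Diameter from circular cross-section:
  d = sqrt(4A / pi) * 10^6 (m -> um)
  d = sqrt(4 * 2.775911 x 10^-10 / pi) * 10^6 = 18.8 um

18.8 um


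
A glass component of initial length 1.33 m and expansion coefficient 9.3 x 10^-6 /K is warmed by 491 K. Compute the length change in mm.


Thermal expansion formula: dL = alpha * L0 * dT
  dL = (9.3 x 10^-6) * 1.33 * 491 = 0.00607318 m
Convert to mm: 0.00607318 * 1000 = 6.0732 mm

6.0732 mm


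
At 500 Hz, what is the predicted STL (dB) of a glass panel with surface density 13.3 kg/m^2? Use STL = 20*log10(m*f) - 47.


Mass law: STL = 20 * log10(m * f) - 47
  m * f = 13.3 * 500 = 6650
  log10(6650) = 3.82282
  STL = 20 * 3.82282 - 47 = 76.4564 - 47 = 29.5 dB

29.5 dB


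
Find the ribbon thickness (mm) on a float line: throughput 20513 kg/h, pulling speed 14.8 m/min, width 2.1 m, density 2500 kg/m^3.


Ribbon cross-section from mass balance:
  Volume rate = throughput / density = 20513 / 2500 = 8.2052 m^3/h
  thickness = volume rate / (speed * 60 * width), i.e.
  thickness = throughput / (60 * speed * width * density) * 1000
  thickness = 20513 / (60 * 14.8 * 2.1 * 2500) * 1000 = 4.4 mm

4.4 mm


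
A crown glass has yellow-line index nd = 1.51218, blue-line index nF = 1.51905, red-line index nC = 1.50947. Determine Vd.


Abbe number formula: Vd = (nd - 1) / (nF - nC)
  nd - 1 = 1.51218 - 1 = 0.51218
  nF - nC = 1.51905 - 1.50947 = 0.00958
  Vd = 0.51218 / 0.00958 = 53.46

53.46


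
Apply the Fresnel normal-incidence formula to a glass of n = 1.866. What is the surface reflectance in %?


Fresnel reflectance at normal incidence:
  R = ((n - 1)/(n + 1))^2
  (n - 1)/(n + 1) = (1.866 - 1)/(1.866 + 1) = 0.302163
  R = 0.302163^2 = 0.0913025
  R(%) = 0.0913025 * 100 = 9.13%

9.13%


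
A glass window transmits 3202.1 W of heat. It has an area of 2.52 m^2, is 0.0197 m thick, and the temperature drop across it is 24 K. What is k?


Fourier's law rearranged: k = Q * t / (A * dT)
  Numerator = 3202.1 * 0.0197 = 63.08137
  Denominator = 2.52 * 24 = 60.48
  k = 63.08137 / 60.48 = 1.043 W/mK

1.043 W/mK


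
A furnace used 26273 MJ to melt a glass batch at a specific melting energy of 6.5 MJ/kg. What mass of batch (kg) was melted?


Rearrange E = m * s for m:
  m = E / s
  m = 26273 / 6.5 = 4042.0 kg

4042.0 kg


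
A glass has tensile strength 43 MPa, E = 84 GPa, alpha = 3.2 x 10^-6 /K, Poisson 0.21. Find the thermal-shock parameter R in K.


Thermal shock resistance: R = sigma * (1 - nu) / (E * alpha)
  Numerator = 43 * (1 - 0.21) = 33.97
  Denominator = 84 * 1000 * (3.2 x 10^-6) = 0.2688
  R = 33.97 / 0.2688 = 126.4 K

126.4 K


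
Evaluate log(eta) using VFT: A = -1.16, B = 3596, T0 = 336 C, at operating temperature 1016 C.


VFT equation: log(eta) = A + B / (T - T0)
  T - T0 = 1016 - 336 = 680
  B / (T - T0) = 3596 / 680 = 5.288
  log(eta) = -1.16 + 5.288 = 4.128

4.128


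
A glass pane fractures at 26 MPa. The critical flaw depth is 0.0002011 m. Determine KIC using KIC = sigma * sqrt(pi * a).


Fracture toughness: KIC = sigma * sqrt(pi * a)
  pi * a = pi * 0.0002011 = 0.000631774
  sqrt(pi * a) = 0.025135
  KIC = 26 * 0.025135 = 0.654 MPa*sqrt(m)

0.654 MPa*sqrt(m)


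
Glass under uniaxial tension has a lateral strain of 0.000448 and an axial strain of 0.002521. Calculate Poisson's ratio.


Poisson's ratio: nu = lateral strain / axial strain
  nu = 0.000448 / 0.002521 = 0.1777

0.1777


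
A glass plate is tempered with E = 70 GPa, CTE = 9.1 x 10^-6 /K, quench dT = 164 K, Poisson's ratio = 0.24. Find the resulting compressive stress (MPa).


Tempering stress: sigma = E * alpha * dT / (1 - nu)
  E (MPa) = 70 * 1000 = 70000
  Numerator = 70000 * (9.1 x 10^-6) * 164 = 104.468
  Denominator = 1 - 0.24 = 0.76
  sigma = 104.468 / 0.76 = 137.5 MPa

137.5 MPa


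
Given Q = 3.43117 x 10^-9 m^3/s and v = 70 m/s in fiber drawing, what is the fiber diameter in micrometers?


Cross-sectional area from continuity:
  A = Q / v = 3.43117 x 10^-9 / 70 = 4.901671 x 10^-11 m^2
Diameter from circular cross-section:
  d = sqrt(4A / pi) * 10^6 (m -> um)
  d = sqrt(4 * 4.901671 x 10^-11 / pi) * 10^6 = 7.9 um

7.9 um


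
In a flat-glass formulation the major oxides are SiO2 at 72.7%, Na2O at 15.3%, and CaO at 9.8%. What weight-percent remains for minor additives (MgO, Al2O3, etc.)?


Sum the three major oxides:
  SiO2 + Na2O + CaO = 72.7 + 15.3 + 9.8 = 97.8%
Subtract from 100%:
  Others = 100 - 97.8 = 2.2%

2.2%


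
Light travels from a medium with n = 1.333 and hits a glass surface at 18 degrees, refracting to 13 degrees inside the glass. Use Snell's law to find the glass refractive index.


Apply Snell's law: n1 * sin(theta1) = n2 * sin(theta2)
  n2 = n1 * sin(theta1) / sin(theta2)
  sin(18) = 0.309017
  sin(13) = 0.224951
  n2 = 1.333 * 0.309017 / 0.224951 = 1.8312

1.8312


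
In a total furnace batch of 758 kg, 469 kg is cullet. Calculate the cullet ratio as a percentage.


Cullet ratio = (cullet mass / total batch mass) * 100
  Ratio = 469 / 758 * 100 = 61.87%

61.87%


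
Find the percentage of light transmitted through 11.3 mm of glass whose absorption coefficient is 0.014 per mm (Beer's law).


Beer-Lambert law: T = exp(-alpha * thickness)
  exponent = -0.014 * 11.3 = -0.1582
  T = exp(-0.1582) = 0.8537
  Percentage = 0.8537 * 100 = 85.37%

85.37%


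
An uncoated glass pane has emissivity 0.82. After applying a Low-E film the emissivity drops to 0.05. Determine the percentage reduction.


Percentage reduction = (1 - coated/uncoated) * 100
  Ratio = 0.05 / 0.82 = 0.061
  Reduction = (1 - 0.061) * 100 = 93.9%

93.9%


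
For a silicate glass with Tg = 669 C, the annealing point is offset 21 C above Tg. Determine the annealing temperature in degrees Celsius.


The annealing temperature is Tg plus the offset:
  T_anneal = 669 + 21 = 690 C

690 C


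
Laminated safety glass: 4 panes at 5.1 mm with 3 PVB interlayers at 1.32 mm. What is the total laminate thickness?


Total thickness = glass contribution + PVB contribution
  Glass: 4 * 5.1 = 20.4 mm
  PVB: 3 * 1.32 = 3.96 mm
  Total = 20.4 + 3.96 = 24.36 mm

24.36 mm


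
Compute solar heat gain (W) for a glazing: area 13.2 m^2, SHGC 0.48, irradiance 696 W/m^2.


Solar heat gain: Q = Area * SHGC * Irradiance
  Q = 13.2 * 0.48 * 696 = 4409.9 W

4409.9 W


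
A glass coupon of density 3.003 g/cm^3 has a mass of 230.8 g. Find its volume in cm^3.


Rearrange rho = m / V:
  V = m / rho
  V = 230.8 / 3.003 = 76.856 cm^3

76.856 cm^3


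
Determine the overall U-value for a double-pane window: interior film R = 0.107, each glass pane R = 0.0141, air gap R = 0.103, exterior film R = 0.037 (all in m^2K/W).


Total thermal resistance (series):
  R_total = R_in + R_glass + R_air + R_glass + R_out
  R_total = 0.107 + 0.0141 + 0.103 + 0.0141 + 0.037 = 0.2752 m^2K/W
U-value = 1 / R_total = 1 / 0.2752 = 3.634 W/m^2K

3.634 W/m^2K


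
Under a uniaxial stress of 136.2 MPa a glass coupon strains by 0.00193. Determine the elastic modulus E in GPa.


Young's modulus: E = stress / strain
  E = 136.2 MPa / 0.00193 = 70569.95 MPa
Convert to GPa: 70569.95 / 1000 = 70.57 GPa

70.57 GPa


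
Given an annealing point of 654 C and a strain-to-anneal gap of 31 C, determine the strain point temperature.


Strain point = annealing point - difference:
  T_strain = 654 - 31 = 623 C

623 C


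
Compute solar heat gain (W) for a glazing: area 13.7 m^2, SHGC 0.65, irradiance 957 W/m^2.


Solar heat gain: Q = Area * SHGC * Irradiance
  Q = 13.7 * 0.65 * 957 = 8522.1 W

8522.1 W


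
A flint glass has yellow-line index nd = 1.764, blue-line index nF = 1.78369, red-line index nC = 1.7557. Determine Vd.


Abbe number formula: Vd = (nd - 1) / (nF - nC)
  nd - 1 = 1.764 - 1 = 0.764
  nF - nC = 1.78369 - 1.7557 = 0.02799
  Vd = 0.764 / 0.02799 = 27.3

27.3


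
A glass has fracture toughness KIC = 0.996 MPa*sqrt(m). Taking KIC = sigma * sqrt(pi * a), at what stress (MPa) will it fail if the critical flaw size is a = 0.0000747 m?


Rearrange KIC = sigma * sqrt(pi * a):
  sigma = KIC / sqrt(pi * a)
  sqrt(pi * 0.0000747) = 0.015319
  sigma = 0.996 / 0.015319 = 65.02 MPa

65.02 MPa


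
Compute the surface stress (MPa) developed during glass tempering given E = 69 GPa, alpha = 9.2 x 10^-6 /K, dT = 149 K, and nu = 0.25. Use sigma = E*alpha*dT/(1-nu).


Tempering stress: sigma = E * alpha * dT / (1 - nu)
  E (MPa) = 69 * 1000 = 69000
  Numerator = 69000 * (9.2 x 10^-6) * 149 = 94.5852
  Denominator = 1 - 0.25 = 0.75
  sigma = 94.5852 / 0.75 = 126.1 MPa

126.1 MPa


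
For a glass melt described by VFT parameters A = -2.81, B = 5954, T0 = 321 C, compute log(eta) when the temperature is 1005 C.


VFT equation: log(eta) = A + B / (T - T0)
  T - T0 = 1005 - 321 = 684
  B / (T - T0) = 5954 / 684 = 8.705
  log(eta) = -2.81 + 8.705 = 5.895

5.895


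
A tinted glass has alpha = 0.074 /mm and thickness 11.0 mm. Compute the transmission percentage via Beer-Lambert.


Beer-Lambert law: T = exp(-alpha * thickness)
  exponent = -0.074 * 11.0 = -0.814
  T = exp(-0.814) = 0.4431
  Percentage = 0.4431 * 100 = 44.31%

44.31%


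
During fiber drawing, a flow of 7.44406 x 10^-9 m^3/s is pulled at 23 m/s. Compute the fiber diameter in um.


Cross-sectional area from continuity:
  A = Q / v = 7.44406 x 10^-9 / 23 = 3.236548 x 10^-10 m^2
Diameter from circular cross-section:
  d = sqrt(4A / pi) * 10^6 (m -> um)
  d = sqrt(4 * 3.236548 x 10^-10 / pi) * 10^6 = 20.3 um

20.3 um


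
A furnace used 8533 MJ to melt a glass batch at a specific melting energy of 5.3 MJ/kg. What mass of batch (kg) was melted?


Rearrange E = m * s for m:
  m = E / s
  m = 8533 / 5.3 = 1610.0 kg

1610.0 kg


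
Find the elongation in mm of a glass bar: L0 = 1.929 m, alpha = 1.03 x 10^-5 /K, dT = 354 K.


Thermal expansion formula: dL = alpha * L0 * dT
  dL = (1.03 x 10^-5) * 1.929 * 354 = 0.00703352 m
Convert to mm: 0.00703352 * 1000 = 7.0335 mm

7.0335 mm


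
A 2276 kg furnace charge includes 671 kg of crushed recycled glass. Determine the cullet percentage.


Cullet ratio = (cullet mass / total batch mass) * 100
  Ratio = 671 / 2276 * 100 = 29.48%

29.48%


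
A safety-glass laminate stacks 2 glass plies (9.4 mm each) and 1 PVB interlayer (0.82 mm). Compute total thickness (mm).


Total thickness = glass contribution + PVB contribution
  Glass: 2 * 9.4 = 18.8 mm
  PVB: 1 * 0.82 = 0.82 mm
  Total = 18.8 + 0.82 = 19.62 mm

19.62 mm


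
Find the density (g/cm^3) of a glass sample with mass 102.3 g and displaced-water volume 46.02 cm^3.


Use the definition of density:
  rho = mass / volume
  rho = 102.3 / 46.02 = 2.223 g/cm^3

2.223 g/cm^3


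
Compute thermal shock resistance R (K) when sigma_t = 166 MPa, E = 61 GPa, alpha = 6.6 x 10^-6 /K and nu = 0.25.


Thermal shock resistance: R = sigma * (1 - nu) / (E * alpha)
  Numerator = 166 * (1 - 0.25) = 124.5
  Denominator = 61 * 1000 * (6.6 x 10^-6) = 0.4026
  R = 124.5 / 0.4026 = 309.2 K

309.2 K


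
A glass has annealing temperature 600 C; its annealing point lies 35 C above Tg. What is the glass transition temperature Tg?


Rearrange T_anneal = Tg + offset for Tg:
  Tg = T_anneal - offset = 600 - 35 = 565 C

565 C


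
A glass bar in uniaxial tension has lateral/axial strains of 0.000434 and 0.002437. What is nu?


Poisson's ratio: nu = lateral strain / axial strain
  nu = 0.000434 / 0.002437 = 0.1781

0.1781


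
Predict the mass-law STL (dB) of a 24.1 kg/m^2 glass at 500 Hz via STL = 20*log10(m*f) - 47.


Mass law: STL = 20 * log10(m * f) - 47
  m * f = 24.1 * 500 = 12050
  log10(12050) = 4.08099
  STL = 20 * 4.08099 - 47 = 81.6198 - 47 = 34.6 dB

34.6 dB


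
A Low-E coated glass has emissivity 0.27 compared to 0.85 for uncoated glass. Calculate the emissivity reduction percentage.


Percentage reduction = (1 - coated/uncoated) * 100
  Ratio = 0.27 / 0.85 = 0.3176
  Reduction = (1 - 0.3176) * 100 = 68.2%

68.2%


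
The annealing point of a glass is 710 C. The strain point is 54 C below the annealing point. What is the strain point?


Strain point = annealing point - difference:
  T_strain = 710 - 54 = 656 C

656 C


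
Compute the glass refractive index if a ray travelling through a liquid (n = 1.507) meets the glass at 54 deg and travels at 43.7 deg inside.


Apply Snell's law: n1 * sin(theta1) = n2 * sin(theta2)
  n2 = n1 * sin(theta1) / sin(theta2)
  sin(54) = 0.809017
  sin(43.7) = 0.690882
  n2 = 1.507 * 0.809017 / 0.690882 = 1.7647

1.7647


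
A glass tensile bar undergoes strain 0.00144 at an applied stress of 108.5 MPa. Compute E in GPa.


Young's modulus: E = stress / strain
  E = 108.5 MPa / 0.00144 = 75347.22 MPa
Convert to GPa: 75347.22 / 1000 = 75.35 GPa

75.35 GPa


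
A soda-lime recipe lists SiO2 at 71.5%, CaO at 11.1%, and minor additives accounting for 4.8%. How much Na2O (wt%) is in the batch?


Pieces sum to 100%:
  Na2O = 100 - (SiO2 + CaO + others)
  Na2O = 100 - (71.5 + 11.1 + 4.8) = 12.6%

12.6%


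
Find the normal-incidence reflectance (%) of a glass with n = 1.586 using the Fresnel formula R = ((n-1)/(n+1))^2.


Fresnel reflectance at normal incidence:
  R = ((n - 1)/(n + 1))^2
  (n - 1)/(n + 1) = (1.586 - 1)/(1.586 + 1) = 0.226605
  R = 0.226605^2 = 0.0513498
  R(%) = 0.0513498 * 100 = 5.135%

5.135%


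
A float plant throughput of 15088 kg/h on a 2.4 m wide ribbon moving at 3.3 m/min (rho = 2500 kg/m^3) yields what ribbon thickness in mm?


Ribbon cross-section from mass balance:
  Volume rate = throughput / density = 15088 / 2500 = 6.0352 m^3/h
  thickness = volume rate / (speed * 60 * width), i.e.
  thickness = throughput / (60 * speed * width * density) * 1000
  thickness = 15088 / (60 * 3.3 * 2.4 * 2500) * 1000 = 12.7 mm

12.7 mm


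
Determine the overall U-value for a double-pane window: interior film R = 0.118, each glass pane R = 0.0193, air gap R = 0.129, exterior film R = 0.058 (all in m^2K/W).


Total thermal resistance (series):
  R_total = R_in + R_glass + R_air + R_glass + R_out
  R_total = 0.118 + 0.0193 + 0.129 + 0.0193 + 0.058 = 0.3436 m^2K/W
U-value = 1 / R_total = 1 / 0.3436 = 2.91 W/m^2K

2.91 W/m^2K


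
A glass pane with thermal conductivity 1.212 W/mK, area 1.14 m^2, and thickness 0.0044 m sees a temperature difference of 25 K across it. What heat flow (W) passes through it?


Fourier's law: Q = k * A * dT / t
  Q = 1.212 * 1.14 * 25 / 0.0044
  Q = 34.542 / 0.0044 = 7850.5 W

7850.5 W


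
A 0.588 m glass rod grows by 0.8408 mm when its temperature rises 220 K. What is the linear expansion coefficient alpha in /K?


Rearrange dL = alpha * L0 * dT for alpha:
  alpha = dL / (L0 * dT)
  alpha = (0.8408 / 1000) / (0.588 * 220) = 0.0000065 /K = 6.5 x 10^-6 /K

6.5 x 10^-6 /K


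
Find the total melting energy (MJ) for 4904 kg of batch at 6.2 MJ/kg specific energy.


Total energy = mass * specific energy
  E = 4904 * 6.2 = 30404.8 MJ

30404.8 MJ


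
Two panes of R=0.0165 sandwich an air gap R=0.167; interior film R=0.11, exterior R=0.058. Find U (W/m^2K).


Total thermal resistance (series):
  R_total = R_in + R_glass + R_air + R_glass + R_out
  R_total = 0.11 + 0.0165 + 0.167 + 0.0165 + 0.058 = 0.368 m^2K/W
U-value = 1 / R_total = 1 / 0.368 = 2.717 W/m^2K

2.717 W/m^2K


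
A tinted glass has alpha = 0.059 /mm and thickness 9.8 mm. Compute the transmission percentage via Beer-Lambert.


Beer-Lambert law: T = exp(-alpha * thickness)
  exponent = -0.059 * 9.8 = -0.5782
  T = exp(-0.5782) = 0.5609
  Percentage = 0.5609 * 100 = 56.09%

56.09%


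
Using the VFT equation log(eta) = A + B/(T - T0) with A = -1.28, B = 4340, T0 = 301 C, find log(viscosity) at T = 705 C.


VFT equation: log(eta) = A + B / (T - T0)
  T - T0 = 705 - 301 = 404
  B / (T - T0) = 4340 / 404 = 10.743
  log(eta) = -1.28 + 10.743 = 9.463

9.463


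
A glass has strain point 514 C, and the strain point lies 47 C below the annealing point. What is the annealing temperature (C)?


T_anneal = T_strain + gap:
  T_anneal = 514 + 47 = 561 C

561 C


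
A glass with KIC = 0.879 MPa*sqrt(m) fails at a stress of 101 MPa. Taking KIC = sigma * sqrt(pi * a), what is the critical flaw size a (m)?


Rearrange KIC = sigma * sqrt(pi * a):
  sqrt(pi * a) = KIC / sigma
  sqrt(pi * a) = 0.879 / 101 = 0.008703
  a = (KIC / sigma)^2 / pi
  a = 0.008703^2 / pi = 0.0000241 m

0.0000241 m


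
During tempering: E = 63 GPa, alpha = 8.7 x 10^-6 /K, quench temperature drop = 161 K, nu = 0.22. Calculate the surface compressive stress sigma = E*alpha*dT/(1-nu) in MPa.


Tempering stress: sigma = E * alpha * dT / (1 - nu)
  E (MPa) = 63 * 1000 = 63000
  Numerator = 63000 * (8.7 x 10^-6) * 161 = 88.2441
  Denominator = 1 - 0.22 = 0.78
  sigma = 88.2441 / 0.78 = 113.1 MPa

113.1 MPa


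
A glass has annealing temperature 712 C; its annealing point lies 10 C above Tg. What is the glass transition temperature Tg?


Rearrange T_anneal = Tg + offset for Tg:
  Tg = T_anneal - offset = 712 - 10 = 702 C

702 C


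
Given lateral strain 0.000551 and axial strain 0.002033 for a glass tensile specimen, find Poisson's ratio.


Poisson's ratio: nu = lateral strain / axial strain
  nu = 0.000551 / 0.002033 = 0.271

0.271


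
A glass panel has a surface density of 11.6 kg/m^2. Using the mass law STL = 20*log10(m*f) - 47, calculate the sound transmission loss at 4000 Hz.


Mass law: STL = 20 * log10(m * f) - 47
  m * f = 11.6 * 4000 = 46400
  log10(46400) = 4.66652
  STL = 20 * 4.66652 - 47 = 93.3304 - 47 = 46.3 dB

46.3 dB


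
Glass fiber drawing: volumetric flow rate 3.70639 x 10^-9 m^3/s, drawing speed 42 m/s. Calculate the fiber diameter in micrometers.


Cross-sectional area from continuity:
  A = Q / v = 3.70639 x 10^-9 / 42 = 8.824738 x 10^-11 m^2
Diameter from circular cross-section:
  d = sqrt(4A / pi) * 10^6 (m -> um)
  d = sqrt(4 * 8.824738 x 10^-11 / pi) * 10^6 = 10.6 um

10.6 um


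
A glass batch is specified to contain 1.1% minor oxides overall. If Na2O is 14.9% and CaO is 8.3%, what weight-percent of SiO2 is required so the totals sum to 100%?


Known pieces sum to 100%:
  SiO2 = 100 - (others + Na2O + CaO)
  SiO2 = 100 - (1.1 + 14.9 + 8.3) = 75.7%

75.7%


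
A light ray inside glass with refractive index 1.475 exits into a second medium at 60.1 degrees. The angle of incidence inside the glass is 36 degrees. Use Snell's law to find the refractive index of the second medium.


Apply Snell's law: n1 * sin(theta1) = n2 * sin(theta2)
  n2 = n1 * sin(theta1) / sin(theta2)
  sin(36) = 0.587785
  sin(60.1) = 0.866897
  n2 = 1.475 * 0.587785 / 0.866897 = 1.0001

1.0001


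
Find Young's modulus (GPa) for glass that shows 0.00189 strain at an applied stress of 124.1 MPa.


Young's modulus: E = stress / strain
  E = 124.1 MPa / 0.00189 = 65661.38 MPa
Convert to GPa: 65661.38 / 1000 = 65.66 GPa

65.66 GPa


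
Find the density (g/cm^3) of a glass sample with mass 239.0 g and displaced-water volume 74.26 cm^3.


Use the definition of density:
  rho = mass / volume
  rho = 239.0 / 74.26 = 3.218 g/cm^3

3.218 g/cm^3


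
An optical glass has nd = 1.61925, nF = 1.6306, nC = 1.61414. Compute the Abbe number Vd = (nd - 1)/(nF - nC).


Abbe number formula: Vd = (nd - 1) / (nF - nC)
  nd - 1 = 1.61925 - 1 = 0.61925
  nF - nC = 1.6306 - 1.61414 = 0.01646
  Vd = 0.61925 / 0.01646 = 37.62

37.62


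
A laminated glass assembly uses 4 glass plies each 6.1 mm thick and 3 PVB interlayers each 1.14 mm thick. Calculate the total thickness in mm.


Total thickness = glass contribution + PVB contribution
  Glass: 4 * 6.1 = 24.4 mm
  PVB: 3 * 1.14 = 3.42 mm
  Total = 24.4 + 3.42 = 27.82 mm

27.82 mm


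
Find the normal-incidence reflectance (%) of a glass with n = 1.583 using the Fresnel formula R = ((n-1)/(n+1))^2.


Fresnel reflectance at normal incidence:
  R = ((n - 1)/(n + 1))^2
  (n - 1)/(n + 1) = (1.583 - 1)/(1.583 + 1) = 0.225707
  R = 0.225707^2 = 0.0509436
  R(%) = 0.0509436 * 100 = 5.094%

5.094%


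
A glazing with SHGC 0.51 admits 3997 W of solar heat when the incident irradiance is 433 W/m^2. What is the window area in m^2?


Rearrange Q = Area * SHGC * Irradiance:
  Area = Q / (SHGC * Irradiance)
  Area = 3997 / (0.51 * 433) = 18.1 m^2

18.1 m^2


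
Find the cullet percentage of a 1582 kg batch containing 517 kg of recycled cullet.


Cullet ratio = (cullet mass / total batch mass) * 100
  Ratio = 517 / 1582 * 100 = 32.68%

32.68%


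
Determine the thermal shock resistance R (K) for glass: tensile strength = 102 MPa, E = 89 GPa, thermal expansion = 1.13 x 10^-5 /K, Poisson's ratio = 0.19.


Thermal shock resistance: R = sigma * (1 - nu) / (E * alpha)
  Numerator = 102 * (1 - 0.19) = 82.62
  Denominator = 89 * 1000 * (1.13 x 10^-5) = 1.0057
  R = 82.62 / 1.0057 = 82.2 K

82.2 K


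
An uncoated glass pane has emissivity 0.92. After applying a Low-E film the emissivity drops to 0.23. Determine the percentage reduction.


Percentage reduction = (1 - coated/uncoated) * 100
  Ratio = 0.23 / 0.92 = 0.25
  Reduction = (1 - 0.25) * 100 = 75.0%

75.0%


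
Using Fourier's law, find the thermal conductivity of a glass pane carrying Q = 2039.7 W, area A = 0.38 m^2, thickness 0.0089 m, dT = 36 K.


Fourier's law rearranged: k = Q * t / (A * dT)
  Numerator = 2039.7 * 0.0089 = 18.15333
  Denominator = 0.38 * 36 = 13.68
  k = 18.15333 / 13.68 = 1.327 W/mK

1.327 W/mK


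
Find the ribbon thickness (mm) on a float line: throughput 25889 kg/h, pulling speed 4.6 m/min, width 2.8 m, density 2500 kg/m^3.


Ribbon cross-section from mass balance:
  Volume rate = throughput / density = 25889 / 2500 = 10.3556 m^3/h
  thickness = volume rate / (speed * 60 * width), i.e.
  thickness = throughput / (60 * speed * width * density) * 1000
  thickness = 25889 / (60 * 4.6 * 2.8 * 2500) * 1000 = 13.4 mm

13.4 mm


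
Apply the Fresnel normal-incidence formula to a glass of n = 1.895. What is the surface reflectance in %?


Fresnel reflectance at normal incidence:
  R = ((n - 1)/(n + 1))^2
  (n - 1)/(n + 1) = (1.895 - 1)/(1.895 + 1) = 0.309154
  R = 0.309154^2 = 0.0955762
  R(%) = 0.0955762 * 100 = 9.558%

9.558%


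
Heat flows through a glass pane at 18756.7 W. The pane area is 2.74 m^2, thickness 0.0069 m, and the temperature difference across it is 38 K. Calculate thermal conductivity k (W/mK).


Fourier's law rearranged: k = Q * t / (A * dT)
  Numerator = 18756.7 * 0.0069 = 129.42123
  Denominator = 2.74 * 38 = 104.12
  k = 129.42123 / 104.12 = 1.243 W/mK

1.243 W/mK


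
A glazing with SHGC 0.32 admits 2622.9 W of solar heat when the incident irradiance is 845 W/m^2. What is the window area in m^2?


Rearrange Q = Area * SHGC * Irradiance:
  Area = Q / (SHGC * Irradiance)
  Area = 2622.9 / (0.32 * 845) = 9.7 m^2

9.7 m^2


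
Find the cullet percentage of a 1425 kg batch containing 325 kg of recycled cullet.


Cullet ratio = (cullet mass / total batch mass) * 100
  Ratio = 325 / 1425 * 100 = 22.81%

22.81%


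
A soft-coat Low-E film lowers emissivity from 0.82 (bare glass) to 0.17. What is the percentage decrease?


Percentage reduction = (1 - coated/uncoated) * 100
  Ratio = 0.17 / 0.82 = 0.2073
  Reduction = (1 - 0.2073) * 100 = 79.3%

79.3%


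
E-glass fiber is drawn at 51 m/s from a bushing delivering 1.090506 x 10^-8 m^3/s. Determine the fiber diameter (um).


Cross-sectional area from continuity:
  A = Q / v = 1.090506 x 10^-8 / 51 = 2.138247 x 10^-10 m^2
Diameter from circular cross-section:
  d = sqrt(4A / pi) * 10^6 (m -> um)
  d = sqrt(4 * 2.138247 x 10^-10 / pi) * 10^6 = 16.5 um

16.5 um


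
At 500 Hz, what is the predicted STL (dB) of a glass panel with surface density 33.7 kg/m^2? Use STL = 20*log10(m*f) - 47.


Mass law: STL = 20 * log10(m * f) - 47
  m * f = 33.7 * 500 = 16850
  log10(16850) = 4.2266
  STL = 20 * 4.2266 - 47 = 84.532 - 47 = 37.5 dB

37.5 dB


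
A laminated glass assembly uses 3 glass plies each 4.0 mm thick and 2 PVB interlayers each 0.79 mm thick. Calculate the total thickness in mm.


Total thickness = glass contribution + PVB contribution
  Glass: 3 * 4.0 = 12.0 mm
  PVB: 2 * 0.79 = 1.58 mm
  Total = 12.0 + 1.58 = 13.58 mm

13.58 mm


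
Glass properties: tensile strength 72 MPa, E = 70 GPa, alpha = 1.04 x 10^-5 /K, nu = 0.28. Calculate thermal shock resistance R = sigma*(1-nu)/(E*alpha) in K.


Thermal shock resistance: R = sigma * (1 - nu) / (E * alpha)
  Numerator = 72 * (1 - 0.28) = 51.84
  Denominator = 70 * 1000 * (1.04 x 10^-5) = 0.728
  R = 51.84 / 0.728 = 71.2 K

71.2 K


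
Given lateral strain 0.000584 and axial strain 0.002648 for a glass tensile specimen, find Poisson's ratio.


Poisson's ratio: nu = lateral strain / axial strain
  nu = 0.000584 / 0.002648 = 0.2205

0.2205


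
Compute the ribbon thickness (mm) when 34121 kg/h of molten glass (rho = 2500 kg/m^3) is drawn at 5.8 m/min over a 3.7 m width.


Ribbon cross-section from mass balance:
  Volume rate = throughput / density = 34121 / 2500 = 13.6484 m^3/h
  thickness = volume rate / (speed * 60 * width), i.e.
  thickness = throughput / (60 * speed * width * density) * 1000
  thickness = 34121 / (60 * 5.8 * 3.7 * 2500) * 1000 = 10.6 mm

10.6 mm


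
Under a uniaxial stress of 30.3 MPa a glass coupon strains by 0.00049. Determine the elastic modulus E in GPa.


Young's modulus: E = stress / strain
  E = 30.3 MPa / 0.00049 = 61836.73 MPa
Convert to GPa: 61836.73 / 1000 = 61.84 GPa

61.84 GPa


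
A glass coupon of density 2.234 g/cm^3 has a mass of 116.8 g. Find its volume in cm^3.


Rearrange rho = m / V:
  V = m / rho
  V = 116.8 / 2.234 = 52.283 cm^3

52.283 cm^3


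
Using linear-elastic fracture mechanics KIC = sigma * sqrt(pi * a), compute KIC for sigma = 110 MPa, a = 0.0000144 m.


Fracture toughness: KIC = sigma * sqrt(pi * a)
  pi * a = pi * 0.0000144 = 0.000045239
  sqrt(pi * a) = 0.006726
  KIC = 110 * 0.006726 = 0.74 MPa*sqrt(m)

0.74 MPa*sqrt(m)


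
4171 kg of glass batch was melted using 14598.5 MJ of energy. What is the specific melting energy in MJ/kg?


Rearrange E = m * s for s:
  s = E / m
  s = 14598.5 / 4171 = 3.5 MJ/kg

3.5 MJ/kg


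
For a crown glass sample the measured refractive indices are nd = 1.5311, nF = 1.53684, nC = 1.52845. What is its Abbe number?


Abbe number formula: Vd = (nd - 1) / (nF - nC)
  nd - 1 = 1.5311 - 1 = 0.5311
  nF - nC = 1.53684 - 1.52845 = 0.00839
  Vd = 0.5311 / 0.00839 = 63.3

63.3


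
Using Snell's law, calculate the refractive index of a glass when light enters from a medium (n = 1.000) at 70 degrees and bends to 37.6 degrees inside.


Apply Snell's law: n1 * sin(theta1) = n2 * sin(theta2)
  n2 = n1 * sin(theta1) / sin(theta2)
  sin(70) = 0.939693
  sin(37.6) = 0.610145
  n2 = 1.000 * 0.939693 / 0.610145 = 1.5401

1.5401


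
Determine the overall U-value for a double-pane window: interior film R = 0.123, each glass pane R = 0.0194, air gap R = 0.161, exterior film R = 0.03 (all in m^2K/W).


Total thermal resistance (series):
  R_total = R_in + R_glass + R_air + R_glass + R_out
  R_total = 0.123 + 0.0194 + 0.161 + 0.0194 + 0.03 = 0.3528 m^2K/W
U-value = 1 / R_total = 1 / 0.3528 = 2.834 W/m^2K

2.834 W/m^2K


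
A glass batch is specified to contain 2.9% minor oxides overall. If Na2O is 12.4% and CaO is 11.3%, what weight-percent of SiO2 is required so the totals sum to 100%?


Known pieces sum to 100%:
  SiO2 = 100 - (others + Na2O + CaO)
  SiO2 = 100 - (2.9 + 12.4 + 11.3) = 73.4%

73.4%


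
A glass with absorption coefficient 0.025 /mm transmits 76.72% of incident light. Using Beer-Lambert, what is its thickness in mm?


Rearrange T = exp(-alpha * thickness):
  thickness = -ln(T) / alpha
  T = 76.72/100 = 0.7672
  ln(T) = -0.26501
  -ln(T) = 0.26501
  thickness = 0.26501 / 0.025 = 10.6 mm

10.6 mm


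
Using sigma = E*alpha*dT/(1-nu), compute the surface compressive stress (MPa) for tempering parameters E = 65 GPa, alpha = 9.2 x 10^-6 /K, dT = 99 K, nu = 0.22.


Tempering stress: sigma = E * alpha * dT / (1 - nu)
  E (MPa) = 65 * 1000 = 65000
  Numerator = 65000 * (9.2 x 10^-6) * 99 = 59.202
  Denominator = 1 - 0.22 = 0.78
  sigma = 59.202 / 0.78 = 75.9 MPa

75.9 MPa


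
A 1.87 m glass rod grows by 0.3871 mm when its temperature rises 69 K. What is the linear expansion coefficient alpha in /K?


Rearrange dL = alpha * L0 * dT for alpha:
  alpha = dL / (L0 * dT)
  alpha = (0.3871 / 1000) / (1.87 * 69) = 0.000003 /K = 3 x 10^-6 /K

3 x 10^-6 /K


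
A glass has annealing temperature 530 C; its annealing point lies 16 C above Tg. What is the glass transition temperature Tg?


Rearrange T_anneal = Tg + offset for Tg:
  Tg = T_anneal - offset = 530 - 16 = 514 C

514 C


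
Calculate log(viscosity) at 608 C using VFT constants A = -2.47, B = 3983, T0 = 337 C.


VFT equation: log(eta) = A + B / (T - T0)
  T - T0 = 608 - 337 = 271
  B / (T - T0) = 3983 / 271 = 14.697
  log(eta) = -2.47 + 14.697 = 12.227

12.227


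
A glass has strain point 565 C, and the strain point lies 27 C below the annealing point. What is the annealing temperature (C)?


T_anneal = T_strain + gap:
  T_anneal = 565 + 27 = 592 C

592 C


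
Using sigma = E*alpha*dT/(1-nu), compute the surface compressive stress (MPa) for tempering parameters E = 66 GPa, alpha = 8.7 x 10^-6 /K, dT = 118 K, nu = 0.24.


Tempering stress: sigma = E * alpha * dT / (1 - nu)
  E (MPa) = 66 * 1000 = 66000
  Numerator = 66000 * (8.7 x 10^-6) * 118 = 67.7556
  Denominator = 1 - 0.24 = 0.76
  sigma = 67.7556 / 0.76 = 89.2 MPa

89.2 MPa


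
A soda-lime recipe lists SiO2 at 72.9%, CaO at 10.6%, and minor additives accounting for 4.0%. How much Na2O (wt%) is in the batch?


Pieces sum to 100%:
  Na2O = 100 - (SiO2 + CaO + others)
  Na2O = 100 - (72.9 + 10.6 + 4.0) = 12.5%

12.5%


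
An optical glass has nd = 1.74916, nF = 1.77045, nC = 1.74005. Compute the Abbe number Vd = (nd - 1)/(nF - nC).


Abbe number formula: Vd = (nd - 1) / (nF - nC)
  nd - 1 = 1.74916 - 1 = 0.74916
  nF - nC = 1.77045 - 1.74005 = 0.0304
  Vd = 0.74916 / 0.0304 = 24.64

24.64


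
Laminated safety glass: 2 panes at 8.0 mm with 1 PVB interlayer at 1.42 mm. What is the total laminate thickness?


Total thickness = glass contribution + PVB contribution
  Glass: 2 * 8.0 = 16.0 mm
  PVB: 1 * 1.42 = 1.42 mm
  Total = 16.0 + 1.42 = 17.42 mm

17.42 mm


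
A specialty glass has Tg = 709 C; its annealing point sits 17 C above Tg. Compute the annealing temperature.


The annealing temperature is Tg plus the offset:
  T_anneal = 709 + 17 = 726 C

726 C


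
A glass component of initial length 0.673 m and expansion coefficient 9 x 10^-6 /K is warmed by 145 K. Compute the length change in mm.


Thermal expansion formula: dL = alpha * L0 * dT
  dL = (9 x 10^-6) * 0.673 * 145 = 0.00087827 m
Convert to mm: 0.00087827 * 1000 = 0.8783 mm

0.8783 mm


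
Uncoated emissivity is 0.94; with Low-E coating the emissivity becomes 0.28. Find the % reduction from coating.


Percentage reduction = (1 - coated/uncoated) * 100
  Ratio = 0.28 / 0.94 = 0.2979
  Reduction = (1 - 0.2979) * 100 = 70.2%

70.2%


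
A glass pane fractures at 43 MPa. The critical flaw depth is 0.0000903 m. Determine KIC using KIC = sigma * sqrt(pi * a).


Fracture toughness: KIC = sigma * sqrt(pi * a)
  pi * a = pi * 0.0000903 = 0.000283686
  sqrt(pi * a) = 0.016843
  KIC = 43 * 0.016843 = 0.724 MPa*sqrt(m)

0.724 MPa*sqrt(m)


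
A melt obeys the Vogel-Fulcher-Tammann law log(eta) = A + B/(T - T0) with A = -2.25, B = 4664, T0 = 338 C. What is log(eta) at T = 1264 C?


VFT equation: log(eta) = A + B / (T - T0)
  T - T0 = 1264 - 338 = 926
  B / (T - T0) = 4664 / 926 = 5.037
  log(eta) = -2.25 + 5.037 = 2.787

2.787


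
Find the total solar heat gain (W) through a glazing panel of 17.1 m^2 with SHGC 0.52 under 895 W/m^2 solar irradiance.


Solar heat gain: Q = Area * SHGC * Irradiance
  Q = 17.1 * 0.52 * 895 = 7958.3 W

7958.3 W


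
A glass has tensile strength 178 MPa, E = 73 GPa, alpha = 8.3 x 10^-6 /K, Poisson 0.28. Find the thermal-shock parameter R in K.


Thermal shock resistance: R = sigma * (1 - nu) / (E * alpha)
  Numerator = 178 * (1 - 0.28) = 128.16
  Denominator = 73 * 1000 * (8.3 x 10^-6) = 0.6059
  R = 128.16 / 0.6059 = 211.5 K

211.5 K


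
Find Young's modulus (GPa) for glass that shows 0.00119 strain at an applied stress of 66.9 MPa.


Young's modulus: E = stress / strain
  E = 66.9 MPa / 0.00119 = 56218.49 MPa
Convert to GPa: 56218.49 / 1000 = 56.22 GPa

56.22 GPa


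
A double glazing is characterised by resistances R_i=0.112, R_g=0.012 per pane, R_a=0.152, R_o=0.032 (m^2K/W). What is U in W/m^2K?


Total thermal resistance (series):
  R_total = R_in + R_glass + R_air + R_glass + R_out
  R_total = 0.112 + 0.012 + 0.152 + 0.012 + 0.032 = 0.32 m^2K/W
U-value = 1 / R_total = 1 / 0.32 = 3.125 W/m^2K

3.125 W/m^2K


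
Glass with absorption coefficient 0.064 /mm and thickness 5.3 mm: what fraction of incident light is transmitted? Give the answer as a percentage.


Beer-Lambert law: T = exp(-alpha * thickness)
  exponent = -0.064 * 5.3 = -0.3392
  T = exp(-0.3392) = 0.7123
  Percentage = 0.7123 * 100 = 71.23%

71.23%


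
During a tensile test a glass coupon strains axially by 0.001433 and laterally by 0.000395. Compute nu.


Poisson's ratio: nu = lateral strain / axial strain
  nu = 0.000395 / 0.001433 = 0.2756

0.2756


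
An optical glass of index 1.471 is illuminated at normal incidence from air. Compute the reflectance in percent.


Fresnel reflectance at normal incidence:
  R = ((n - 1)/(n + 1))^2
  (n - 1)/(n + 1) = (1.471 - 1)/(1.471 + 1) = 0.190611
  R = 0.190611^2 = 0.0363326
  R(%) = 0.0363326 * 100 = 3.633%

3.633%


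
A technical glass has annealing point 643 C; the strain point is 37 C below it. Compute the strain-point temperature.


Strain point = annealing point - difference:
  T_strain = 643 - 37 = 606 C

606 C


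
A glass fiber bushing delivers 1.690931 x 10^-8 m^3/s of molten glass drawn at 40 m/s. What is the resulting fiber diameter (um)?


Cross-sectional area from continuity:
  A = Q / v = 1.690931 x 10^-8 / 40 = 4.227327 x 10^-10 m^2
Diameter from circular cross-section:
  d = sqrt(4A / pi) * 10^6 (m -> um)
  d = sqrt(4 * 4.227327 x 10^-10 / pi) * 10^6 = 23.2 um

23.2 um


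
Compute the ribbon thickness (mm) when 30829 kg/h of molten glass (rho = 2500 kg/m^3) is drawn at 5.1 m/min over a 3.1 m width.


Ribbon cross-section from mass balance:
  Volume rate = throughput / density = 30829 / 2500 = 12.3316 m^3/h
  thickness = volume rate / (speed * 60 * width), i.e.
  thickness = throughput / (60 * speed * width * density) * 1000
  thickness = 30829 / (60 * 5.1 * 3.1 * 2500) * 1000 = 13.0 mm

13.0 mm


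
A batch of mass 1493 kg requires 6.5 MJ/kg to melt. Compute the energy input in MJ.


Total energy = mass * specific energy
  E = 1493 * 6.5 = 9704.5 MJ

9704.5 MJ


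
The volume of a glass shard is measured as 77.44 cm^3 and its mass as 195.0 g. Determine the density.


Use the definition of density:
  rho = mass / volume
  rho = 195.0 / 77.44 = 2.518 g/cm^3

2.518 g/cm^3


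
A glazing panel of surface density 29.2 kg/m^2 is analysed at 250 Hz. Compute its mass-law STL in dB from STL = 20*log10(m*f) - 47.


Mass law: STL = 20 * log10(m * f) - 47
  m * f = 29.2 * 250 = 7300
  log10(7300) = 3.86332
  STL = 20 * 3.86332 - 47 = 77.2664 - 47 = 30.3 dB

30.3 dB


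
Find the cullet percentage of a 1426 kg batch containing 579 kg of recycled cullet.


Cullet ratio = (cullet mass / total batch mass) * 100
  Ratio = 579 / 1426 * 100 = 40.6%

40.6%


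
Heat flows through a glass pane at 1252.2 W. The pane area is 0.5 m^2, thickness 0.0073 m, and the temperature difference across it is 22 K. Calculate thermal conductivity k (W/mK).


Fourier's law rearranged: k = Q * t / (A * dT)
  Numerator = 1252.2 * 0.0073 = 9.14106
  Denominator = 0.5 * 22 = 11.0
  k = 9.14106 / 11.0 = 0.831 W/mK

0.831 W/mK


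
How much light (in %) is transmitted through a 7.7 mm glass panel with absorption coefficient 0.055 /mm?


Beer-Lambert law: T = exp(-alpha * thickness)
  exponent = -0.055 * 7.7 = -0.4235
  T = exp(-0.4235) = 0.6548
  Percentage = 0.6548 * 100 = 65.48%

65.48%


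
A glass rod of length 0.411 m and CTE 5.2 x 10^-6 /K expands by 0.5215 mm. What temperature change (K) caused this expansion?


Rearrange dL = alpha * L0 * dT for dT:
  dT = dL / (alpha * L0)
  dL (m) = 0.5215 / 1000 = 0.0005215
  dT = 0.0005215 / ((5.2 x 10^-6) * 0.411) = 244.0 K

244.0 K


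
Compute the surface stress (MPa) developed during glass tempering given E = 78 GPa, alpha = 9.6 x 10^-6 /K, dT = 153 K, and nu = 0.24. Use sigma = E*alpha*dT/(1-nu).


Tempering stress: sigma = E * alpha * dT / (1 - nu)
  E (MPa) = 78 * 1000 = 78000
  Numerator = 78000 * (9.6 x 10^-6) * 153 = 114.5664
  Denominator = 1 - 0.24 = 0.76
  sigma = 114.5664 / 0.76 = 150.7 MPa

150.7 MPa


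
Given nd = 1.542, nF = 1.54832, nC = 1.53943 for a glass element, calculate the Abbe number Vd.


Abbe number formula: Vd = (nd - 1) / (nF - nC)
  nd - 1 = 1.542 - 1 = 0.542
  nF - nC = 1.54832 - 1.53943 = 0.00889
  Vd = 0.542 / 0.00889 = 60.97

60.97


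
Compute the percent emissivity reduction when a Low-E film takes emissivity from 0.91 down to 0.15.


Percentage reduction = (1 - coated/uncoated) * 100
  Ratio = 0.15 / 0.91 = 0.1648
  Reduction = (1 - 0.1648) * 100 = 83.5%

83.5%


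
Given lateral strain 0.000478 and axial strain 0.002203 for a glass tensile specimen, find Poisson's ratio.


Poisson's ratio: nu = lateral strain / axial strain
  nu = 0.000478 / 0.002203 = 0.217

0.217


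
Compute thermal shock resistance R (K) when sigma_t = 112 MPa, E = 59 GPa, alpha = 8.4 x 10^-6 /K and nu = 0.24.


Thermal shock resistance: R = sigma * (1 - nu) / (E * alpha)
  Numerator = 112 * (1 - 0.24) = 85.12
  Denominator = 59 * 1000 * (8.4 x 10^-6) = 0.4956
  R = 85.12 / 0.4956 = 171.8 K

171.8 K


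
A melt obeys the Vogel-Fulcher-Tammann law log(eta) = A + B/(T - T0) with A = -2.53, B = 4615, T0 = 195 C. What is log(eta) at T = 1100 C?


VFT equation: log(eta) = A + B / (T - T0)
  T - T0 = 1100 - 195 = 905
  B / (T - T0) = 4615 / 905 = 5.099
  log(eta) = -2.53 + 5.099 = 2.569

2.569


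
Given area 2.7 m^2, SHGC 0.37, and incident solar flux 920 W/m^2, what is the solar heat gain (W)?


Solar heat gain: Q = Area * SHGC * Irradiance
  Q = 2.7 * 0.37 * 920 = 919.1 W

919.1 W


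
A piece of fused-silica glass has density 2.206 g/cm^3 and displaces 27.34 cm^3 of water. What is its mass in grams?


Rearrange rho = m / V:
  m = rho * V
  m = 2.206 * 27.34 = 60.312 g

60.312 g


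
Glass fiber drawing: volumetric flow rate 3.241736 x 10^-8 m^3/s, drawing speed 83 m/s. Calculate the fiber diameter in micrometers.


Cross-sectional area from continuity:
  A = Q / v = 3.241736 x 10^-8 / 83 = 3.905706 x 10^-10 m^2
Diameter from circular cross-section:
  d = sqrt(4A / pi) * 10^6 (m -> um)
  d = sqrt(4 * 3.905706 x 10^-10 / pi) * 10^6 = 22.3 um

22.3 um


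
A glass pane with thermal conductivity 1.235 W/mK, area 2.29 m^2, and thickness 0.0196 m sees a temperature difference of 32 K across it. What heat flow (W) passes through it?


Fourier's law: Q = k * A * dT / t
  Q = 1.235 * 2.29 * 32 / 0.0196
  Q = 90.5008 / 0.0196 = 4617.4 W

4617.4 W
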